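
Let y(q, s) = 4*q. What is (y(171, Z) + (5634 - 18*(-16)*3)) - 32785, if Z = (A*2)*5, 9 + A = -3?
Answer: -25603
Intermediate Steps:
A = -12 (A = -9 - 3 = -12)
Z = -120 (Z = -12*2*5 = -24*5 = -120)
(y(171, Z) + (5634 - 18*(-16)*3)) - 32785 = (4*171 + (5634 - 18*(-16)*3)) - 32785 = (684 + (5634 - (-288)*3)) - 32785 = (684 + (5634 - 1*(-864))) - 32785 = (684 + (5634 + 864)) - 32785 = (684 + 6498) - 32785 = 7182 - 32785 = -25603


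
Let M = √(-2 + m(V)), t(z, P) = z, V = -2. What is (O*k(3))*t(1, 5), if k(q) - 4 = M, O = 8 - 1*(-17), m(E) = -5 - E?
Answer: 100 + 25*I*√5 ≈ 100.0 + 55.902*I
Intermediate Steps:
O = 25 (O = 8 + 17 = 25)
M = I*√5 (M = √(-2 + (-5 - 1*(-2))) = √(-2 + (-5 + 2)) = √(-2 - 3) = √(-5) = I*√5 ≈ 2.2361*I)
k(q) = 4 + I*√5
(O*k(3))*t(1, 5) = (25*(4 + I*√5))*1 = (100 + 25*I*√5)*1 = 100 + 25*I*√5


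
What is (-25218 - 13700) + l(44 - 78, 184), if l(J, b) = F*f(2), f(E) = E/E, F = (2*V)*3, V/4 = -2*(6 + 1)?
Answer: -39254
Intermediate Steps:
V = -56 (V = 4*(-2*(6 + 1)) = 4*(-2*7) = 4*(-14) = -56)
F = -336 (F = (2*(-56))*3 = -112*3 = -336)
f(E) = 1
l(J, b) = -336 (l(J, b) = -336*1 = -336)
(-25218 - 13700) + l(44 - 78, 184) = (-25218 - 13700) - 336 = -38918 - 336 = -39254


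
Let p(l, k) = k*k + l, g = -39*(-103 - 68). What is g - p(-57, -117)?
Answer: -6963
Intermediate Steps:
g = 6669 (g = -39*(-171) = 6669)
p(l, k) = l + k² (p(l, k) = k² + l = l + k²)
g - p(-57, -117) = 6669 - (-57 + (-117)²) = 6669 - (-57 + 13689) = 6669 - 1*13632 = 6669 - 13632 = -6963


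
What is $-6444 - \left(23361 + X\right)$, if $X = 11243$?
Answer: $-41048$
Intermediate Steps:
$-6444 - \left(23361 + X\right) = -6444 - 34604 = -41048$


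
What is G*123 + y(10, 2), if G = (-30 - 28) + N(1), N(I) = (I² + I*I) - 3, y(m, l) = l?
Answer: -7255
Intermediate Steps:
N(I) = -3 + 2*I² (N(I) = (I² + I²) - 3 = 2*I² - 3 = -3 + 2*I²)
G = -59 (G = (-30 - 28) + (-3 + 2*1²) = -58 + (-3 + 2*1) = -58 + (-3 + 2) = -58 - 1 = -59)
G*123 + y(10, 2) = -59*123 + 2 = -7257 + 2 = -7255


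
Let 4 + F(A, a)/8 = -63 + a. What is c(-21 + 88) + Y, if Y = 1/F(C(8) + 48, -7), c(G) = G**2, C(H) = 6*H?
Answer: 2657487/592 ≈ 4489.0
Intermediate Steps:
F(A, a) = -536 + 8*a (F(A, a) = -32 + 8*(-63 + a) = -32 + (-504 + 8*a) = -536 + 8*a)
Y = -1/592 (Y = 1/(-536 + 8*(-7)) = 1/(-536 - 56) = 1/(-592) = -1/592 ≈ -0.0016892)
c(-21 + 88) + Y = (-21 + 88)**2 - 1/592 = 67**2 - 1/592 = 4489 - 1/592 = 2657487/592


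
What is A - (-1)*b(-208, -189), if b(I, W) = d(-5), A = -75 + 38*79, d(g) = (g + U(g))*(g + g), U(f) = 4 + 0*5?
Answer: 2937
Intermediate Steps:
U(f) = 4 (U(f) = 4 + 0 = 4)
d(g) = 2*g*(4 + g) (d(g) = (g + 4)*(g + g) = (4 + g)*(2*g) = 2*g*(4 + g))
A = 2927 (A = -75 + 3002 = 2927)
b(I, W) = 10 (b(I, W) = 2*(-5)*(4 - 5) = 2*(-5)*(-1) = 10)
A - (-1)*b(-208, -189) = 2927 - (-1)*10 = 2927 - 1*(-10) = 2927 + 10 = 2937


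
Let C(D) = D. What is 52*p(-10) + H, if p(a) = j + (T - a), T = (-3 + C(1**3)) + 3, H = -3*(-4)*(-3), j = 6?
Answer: 848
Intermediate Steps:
H = -36 (H = 12*(-3) = -36)
T = 1 (T = (-3 + 1**3) + 3 = (-3 + 1) + 3 = -2 + 3 = 1)
p(a) = 7 - a (p(a) = 6 + (1 - a) = 7 - a)
52*p(-10) + H = 52*(7 - 1*(-10)) - 36 = 52*(7 + 10) - 36 = 52*17 - 36 = 884 - 36 = 848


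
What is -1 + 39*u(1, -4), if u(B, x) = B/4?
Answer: 35/4 ≈ 8.7500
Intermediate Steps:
u(B, x) = B/4 (u(B, x) = B*(¼) = B/4)
-1 + 39*u(1, -4) = -1 + 39*((¼)*1) = -1 + 39*(¼) = -1 + 39/4 = 35/4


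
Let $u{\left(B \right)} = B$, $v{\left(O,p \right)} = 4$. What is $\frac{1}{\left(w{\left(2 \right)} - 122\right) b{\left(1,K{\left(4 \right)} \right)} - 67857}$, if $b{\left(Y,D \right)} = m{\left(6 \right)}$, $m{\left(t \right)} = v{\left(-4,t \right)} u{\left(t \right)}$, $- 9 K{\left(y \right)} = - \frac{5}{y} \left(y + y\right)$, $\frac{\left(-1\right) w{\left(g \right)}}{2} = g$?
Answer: $- \frac{1}{70881} \approx -1.4108 \cdot 10^{-5}$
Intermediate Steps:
$w{\left(g \right)} = - 2 g$
$K{\left(y \right)} = \frac{10}{9}$ ($K{\left(y \right)} = - \frac{- \frac{5}{y} \left(y + y\right)}{9} = - \frac{- \frac{5}{y} 2 y}{9} = \left(- \frac{1}{9}\right) \left(-10\right) = \frac{10}{9}$)
$m{\left(t \right)} = 4 t$
$b{\left(Y,D \right)} = 24$ ($b{\left(Y,D \right)} = 4 \cdot 6 = 24$)
$\frac{1}{\left(w{\left(2 \right)} - 122\right) b{\left(1,K{\left(4 \right)} \right)} - 67857} = \frac{1}{\left(\left(-2\right) 2 - 122\right) 24 - 67857} = \frac{1}{\left(-4 - 122\right) 24 - 67857} = \frac{1}{\left(-126\right) 24 - 67857} = \frac{1}{-3024 - 67857} = \frac{1}{-70881} = - \frac{1}{70881}$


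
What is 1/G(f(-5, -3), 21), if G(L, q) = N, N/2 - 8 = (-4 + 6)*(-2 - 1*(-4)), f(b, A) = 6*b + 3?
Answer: 1/24 ≈ 0.041667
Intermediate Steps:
f(b, A) = 3 + 6*b
N = 24 (N = 16 + 2*((-4 + 6)*(-2 - 1*(-4))) = 16 + 2*(2*(-2 + 4)) = 16 + 2*(2*2) = 16 + 2*4 = 16 + 8 = 24)
G(L, q) = 24
1/G(f(-5, -3), 21) = 1/24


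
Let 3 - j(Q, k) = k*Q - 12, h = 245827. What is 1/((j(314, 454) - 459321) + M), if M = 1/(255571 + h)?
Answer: -501398/301772403075 ≈ -1.6615e-6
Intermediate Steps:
j(Q, k) = 15 - Q*k (j(Q, k) = 3 - (k*Q - 12) = 3 - (Q*k - 12) = 3 - (-12 + Q*k) = 3 + (12 - Q*k) = 15 - Q*k)
M = 1/501398 (M = 1/(255571 + 245827) = 1/501398 ≈ 1.9944e-6)
1/((j(314, 454) - 459321) + M) = 1/(((15 - 1*314*454) - 459321) + 1/501398) = 1/(((15 - 142556) - 459321) + 1/501398) = 1/((-142541 - 459321) + 1/501398) = 1/(-601862 + 1/501398) = 1/(-301772403075/501398) = -501398/301772403075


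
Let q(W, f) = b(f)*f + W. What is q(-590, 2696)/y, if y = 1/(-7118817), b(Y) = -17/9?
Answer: 121356846338/3 ≈ 4.0452e+10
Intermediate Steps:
b(Y) = -17/9 (b(Y) = -17*⅑ = -17/9)
q(W, f) = W - 17*f/9 (q(W, f) = -17*f/9 + W = W - 17*f/9)
y = -1/7118817 ≈ -1.4047e-7
q(-590, 2696)/y = (-590 - 17/9*2696)/(-1/7118817) = (-590 - 45832/9)*(-7118817) = -51142/9*(-7118817) = 121356846338/3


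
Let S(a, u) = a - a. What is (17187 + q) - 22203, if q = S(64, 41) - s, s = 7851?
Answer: -12867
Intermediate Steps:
S(a, u) = 0
q = -7851 (q = 0 - 1*7851 = 0 - 7851 = -7851)
(17187 + q) - 22203 = (17187 - 7851) - 22203 = 9336 - 22203 = -12867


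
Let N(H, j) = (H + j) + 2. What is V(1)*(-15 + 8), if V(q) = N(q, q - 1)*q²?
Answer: -21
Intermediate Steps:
N(H, j) = 2 + H + j
V(q) = q²*(1 + 2*q) (V(q) = (2 + q + (q - 1))*q² = (2 + q + (-1 + q))*q² = (1 + 2*q)*q² = q²*(1 + 2*q))
V(1)*(-15 + 8) = (1²*(1 + 2*1))*(-15 + 8) = (1*(1 + 2))*(-7) = (1*3)*(-7) = 3*(-7) = -21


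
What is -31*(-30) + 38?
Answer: 968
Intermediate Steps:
-31*(-30) + 38 = 930 + 38 = 968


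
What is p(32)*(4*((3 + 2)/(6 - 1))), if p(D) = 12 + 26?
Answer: 152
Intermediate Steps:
p(D) = 38
p(32)*(4*((3 + 2)/(6 - 1))) = 38*(4*((3 + 2)/(6 - 1))) = 38*(4*(5/5)) = 38*(4*(5*(⅕))) = 38*(4*1) = 38*4 = 152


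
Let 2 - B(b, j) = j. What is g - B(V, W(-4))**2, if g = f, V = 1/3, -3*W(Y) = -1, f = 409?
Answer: 3656/9 ≈ 406.22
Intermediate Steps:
W(Y) = 1/3 (W(Y) = -1/3*(-1) = 1/3)
V = 1/3 ≈ 0.33333
B(b, j) = 2 - j
g = 409
g - B(V, W(-4))**2 = 409 - (2 - 1*1/3)**2 = 409 - (2 - 1/3)**2 = 409 - (5/3)**2 = 409 - 1*25/9 = 409 - 25/9 = 3656/9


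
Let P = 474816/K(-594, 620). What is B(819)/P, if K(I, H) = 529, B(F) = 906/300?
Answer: 79879/23740800 ≈ 0.0033646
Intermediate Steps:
B(F) = 151/50 (B(F) = 906*(1/300) = 151/50)
P = 474816/529 ≈ 897.57
B(819)/P = 151/(50*(474816/529)) = (151/50)*(529/474816) = 79879/23740800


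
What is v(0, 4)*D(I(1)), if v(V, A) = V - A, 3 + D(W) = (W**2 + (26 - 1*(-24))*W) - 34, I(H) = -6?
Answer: 1204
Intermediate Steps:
D(W) = -37 + W**2 + 50*W (D(W) = -3 + ((W**2 + (26 - 1*(-24))*W) - 34) = -3 + ((W**2 + (26 + 24)*W) - 34) = -3 + ((W**2 + 50*W) - 34) = -3 + (-34 + W**2 + 50*W) = -37 + W**2 + 50*W)
v(0, 4)*D(I(1)) = (0 - 1*4)*(-37 + (-6)**2 + 50*(-6)) = (0 - 4)*(-37 + 36 - 300) = -4*(-301) = 1204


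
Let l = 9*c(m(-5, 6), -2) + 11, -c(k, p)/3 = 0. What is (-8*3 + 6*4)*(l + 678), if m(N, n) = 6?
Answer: 0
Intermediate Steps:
c(k, p) = 0 (c(k, p) = -3*0 = 0)
l = 11 (l = 9*0 + 11 = 0 + 11 = 11)
(-8*3 + 6*4)*(l + 678) = (-8*3 + 6*4)*(11 + 678) = (-24 + 24)*689 = 0*689 = 0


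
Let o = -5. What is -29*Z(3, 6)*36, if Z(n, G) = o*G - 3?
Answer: 34452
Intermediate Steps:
Z(n, G) = -3 - 5*G (Z(n, G) = -5*G - 3 = -3 - 5*G)
-29*Z(3, 6)*36 = -29*(-3 - 5*6)*36 = -29*(-3 - 30)*36 = -29*(-33)*36 = 957*36 = 34452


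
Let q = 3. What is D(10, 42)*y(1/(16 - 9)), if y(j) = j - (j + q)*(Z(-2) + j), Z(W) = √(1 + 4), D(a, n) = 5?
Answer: -75/49 - 110*√5/7 ≈ -36.669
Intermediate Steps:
Z(W) = √5
y(j) = j - (3 + j)*(j + √5) (y(j) = j - (j + 3)*(√5 + j) = j - (3 + j)*(j + √5))
D(10, 42)*y(1/(16 - 9)) = 5*(-(1/(16 - 9))² - 3*√5 - 2/(16 - 9) - √5/(16 - 9)) = 5*(-(1/7)² - 3*√5 - 2/7 - 1*√5/7) = 5*(-(⅐)² - 3*√5 - 2*⅐ - 1*⅐*√5) = 5*(-1*1/49 - 3*√5 - 2/7 - √5/7) = 5*(-1/49 - 3*√5 - 2/7 - √5/7) = 5*(-15/49 - 22*√5/7) = -75/49 - 110*√5/7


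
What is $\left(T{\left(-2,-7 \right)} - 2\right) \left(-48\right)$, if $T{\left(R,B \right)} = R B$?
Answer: $-576$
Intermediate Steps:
$T{\left(R,B \right)} = B R$
$\left(T{\left(-2,-7 \right)} - 2\right) \left(-48\right) = \left(\left(-7\right) \left(-2\right) - 2\right) \left(-48\right) = \left(14 - 2\right) \left(-48\right) = 12 \left(-48\right) = -576$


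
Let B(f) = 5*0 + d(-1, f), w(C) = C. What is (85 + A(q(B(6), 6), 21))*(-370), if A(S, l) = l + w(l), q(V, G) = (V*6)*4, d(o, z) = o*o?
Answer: -46990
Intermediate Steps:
d(o, z) = o**2
B(f) = 1 (B(f) = 5*0 + (-1)**2 = 0 + 1 = 1)
q(V, G) = 24*V (q(V, G) = (6*V)*4 = 24*V)
A(S, l) = 2*l (A(S, l) = l + l = 2*l)
(85 + A(q(B(6), 6), 21))*(-370) = (85 + 2*21)*(-370) = (85 + 42)*(-370) = 127*(-370) = -46990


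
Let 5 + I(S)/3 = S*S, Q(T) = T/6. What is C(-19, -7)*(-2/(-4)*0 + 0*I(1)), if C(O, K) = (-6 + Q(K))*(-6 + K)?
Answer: 0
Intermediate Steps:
Q(T) = T/6 (Q(T) = T*(1/6) = T/6)
I(S) = -15 + 3*S**2 (I(S) = -15 + 3*(S*S) = -15 + 3*S**2)
C(O, K) = (-6 + K)*(-6 + K/6) (C(O, K) = (-6 + K/6)*(-6 + K) = (-6 + K)*(-6 + K/6))
C(-19, -7)*(-2/(-4)*0 + 0*I(1)) = (36 - 7*(-7) + (1/6)*(-7)**2)*(-2/(-4)*0 + 0*(-15 + 3*1**2)) = (36 + 49 + (1/6)*49)*(-2*(-1/4)*0 + 0*(-15 + 3*1)) = (36 + 49 + 49/6)*((1/2)*0 + 0*(-15 + 3)) = 559*(0 + 0*(-12))/6 = 559*(0 + 0)/6 = (559/6)*0 = 0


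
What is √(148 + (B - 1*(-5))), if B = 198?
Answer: 3*√39 ≈ 18.735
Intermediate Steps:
√(148 + (B - 1*(-5))) = √(148 + (198 - 1*(-5))) = √(148 + (198 + 5)) = √(148 + 203) = √351 = 3*√39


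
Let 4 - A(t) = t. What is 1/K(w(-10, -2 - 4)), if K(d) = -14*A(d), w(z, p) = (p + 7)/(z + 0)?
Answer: -5/287 ≈ -0.017422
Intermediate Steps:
A(t) = 4 - t
w(z, p) = (7 + p)/z
K(d) = -56 + 14*d (K(d) = -14*(4 - d) = -56 + 14*d)
1/K(w(-10, -2 - 4)) = 1/(-56 + 14*((7 + (-2 - 4))/(-10))) = 1/(-56 + 14*(-(7 - 6)/10)) = 1/(-56 + 14*(-⅒*1)) = 1/(-56 + 14*(-⅒)) = 1/(-56 - 7/5) = 1/(-287/5) = -5/287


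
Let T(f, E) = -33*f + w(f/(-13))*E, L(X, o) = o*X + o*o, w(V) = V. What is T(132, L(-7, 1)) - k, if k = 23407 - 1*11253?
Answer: -213838/13 ≈ -16449.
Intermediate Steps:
L(X, o) = o² + X*o (L(X, o) = X*o + o² = o² + X*o)
T(f, E) = -33*f - E*f/13 (T(f, E) = -33*f + (f/(-13))*E = -33*f + (f*(-1/13))*E = -33*f + (-f/13)*E = -33*f - E*f/13)
k = 12154 (k = 23407 - 11253 = 12154)
T(132, L(-7, 1)) - k = (1/13)*132*(-429 - (-7 + 1)) - 1*12154 = (1/13)*132*(-429 - (-6)) - 12154 = (1/13)*132*(-429 - 1*(-6)) - 12154 = (1/13)*132*(-429 + 6) - 12154 = (1/13)*132*(-423) - 12154 = -55836/13 - 12154 = -213838/13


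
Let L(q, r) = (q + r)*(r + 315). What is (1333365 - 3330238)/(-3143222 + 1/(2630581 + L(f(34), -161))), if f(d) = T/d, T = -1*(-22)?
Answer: 88461619671729/139244964055189 ≈ 0.63529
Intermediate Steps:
T = 22
f(d) = 22/d
L(q, r) = (315 + r)*(q + r) (L(q, r) = (q + r)*(315 + r) = (315 + r)*(q + r))
(1333365 - 3330238)/(-3143222 + 1/(2630581 + L(f(34), -161))) = (1333365 - 3330238)/(-3143222 + 1/(2630581 + ((-161)² + 315*(22/34) + 315*(-161) + (22/34)*(-161)))) = -1996873/(-3143222 + 1/(2630581 + (25921 + 315*(22*(1/34)) - 50715 + (22*(1/34))*(-161)))) = -1996873/(-3143222 + 1/(2630581 + (25921 + 315*(11/17) - 50715 + (11/17)*(-161)))) = -1996873/(-3143222 + 1/(2630581 + (25921 + 3465/17 - 50715 - 1771/17))) = -1996873/(-3143222 + 1/(2630581 - 419804/17)) = -1996873/(-3143222 + 1/(44300073/17)) = -1996873/(-3143222 + 17/44300073) = -1996873/(-139244964055189/44300073) = -1996873*(-44300073/139244964055189) = 88461619671729/139244964055189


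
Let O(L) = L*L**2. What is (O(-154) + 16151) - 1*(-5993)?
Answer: -3630120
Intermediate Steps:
O(L) = L**3
(O(-154) + 16151) - 1*(-5993) = ((-154)**3 + 16151) - 1*(-5993) = (-3652264 + 16151) + 5993 = -3636113 + 5993 = -3630120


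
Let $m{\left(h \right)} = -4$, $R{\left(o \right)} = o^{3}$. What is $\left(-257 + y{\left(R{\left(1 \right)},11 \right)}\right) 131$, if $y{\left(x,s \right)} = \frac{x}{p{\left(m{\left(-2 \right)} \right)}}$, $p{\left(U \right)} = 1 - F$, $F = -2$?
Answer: $- \frac{100870}{3} \approx -33623.0$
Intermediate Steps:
$p{\left(U \right)} = 3$ ($p{\left(U \right)} = 1 - -2 = 1 + 2 = 3$)
$y{\left(x,s \right)} = \frac{x}{3}$
$\left(-257 + y{\left(R{\left(1 \right)},11 \right)}\right) 131 = \left(-257 + \frac{1^{3}}{3}\right) 131 = \left(-257 + \frac{1}{3} \cdot 1\right) 131 = \left(-257 + \frac{1}{3}\right) 131 = \left(- \frac{770}{3}\right) 131 = - \frac{100870}{3}$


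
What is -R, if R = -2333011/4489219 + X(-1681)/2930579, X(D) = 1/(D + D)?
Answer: 22986239576295797/44230508739266962 ≈ 0.51969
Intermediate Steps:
X(D) = 1/(2*D)
R = -22986239576295797/44230508739266962 (R = -2333011/4489219 + ((½)/(-1681))/2930579 = -2333011*1/4489219 + ((½)*(-1/1681))*(1/2930579) = -2333011/4489219 - 1/3362*1/2930579 = -2333011/4489219 - 1/9852606598 = -22986239576295797/44230508739266962 ≈ -0.51969)
-R = -1*(-22986239576295797/44230508739266962) = 22986239576295797/44230508739266962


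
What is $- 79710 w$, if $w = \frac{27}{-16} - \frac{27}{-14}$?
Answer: $- \frac{1076085}{56} \approx -19216.0$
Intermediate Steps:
$w = \frac{27}{112}$ ($w = 27 \left(- \frac{1}{16}\right) - - \frac{27}{14} = - \frac{27}{16} + \frac{27}{14} = \frac{27}{112} \approx 0.24107$)
$- 79710 w = \left(-79710\right) \frac{27}{112} = - \frac{1076085}{56}$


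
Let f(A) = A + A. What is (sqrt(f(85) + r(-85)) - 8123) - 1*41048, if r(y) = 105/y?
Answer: -49171 + sqrt(48773)/17 ≈ -49158.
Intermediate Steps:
f(A) = 2*A
(sqrt(f(85) + r(-85)) - 8123) - 1*41048 = (sqrt(2*85 + 105/(-85)) - 8123) - 1*41048 = (sqrt(170 + 105*(-1/85)) - 8123) - 41048 = (sqrt(170 - 21/17) - 8123) - 41048 = (sqrt(2869/17) - 8123) - 41048 = (sqrt(48773)/17 - 8123) - 41048 = (-8123 + sqrt(48773)/17) - 41048 = -49171 + sqrt(48773)/17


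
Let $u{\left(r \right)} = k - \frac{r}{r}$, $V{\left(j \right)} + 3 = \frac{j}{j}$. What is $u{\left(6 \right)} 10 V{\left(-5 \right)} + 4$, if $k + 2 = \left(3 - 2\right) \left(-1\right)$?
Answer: $84$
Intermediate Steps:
$V{\left(j \right)} = -2$ ($V{\left(j \right)} = -3 + \frac{j}{j} = -3 + 1 = -2$)
$k = -3$ ($k = -2 + \left(3 - 2\right) \left(-1\right) = -2 + 1 \left(-1\right) = -2 - 1 = -3$)
$u{\left(r \right)} = -4$ ($u{\left(r \right)} = -3 - \frac{r}{r} = -3 - 1 = -4$)
$u{\left(6 \right)} 10 V{\left(-5 \right)} + 4 = - 4 \cdot 10 \left(-2\right) + 4 = \left(-4\right) \left(-20\right) + 4 = 80 + 4 = 84$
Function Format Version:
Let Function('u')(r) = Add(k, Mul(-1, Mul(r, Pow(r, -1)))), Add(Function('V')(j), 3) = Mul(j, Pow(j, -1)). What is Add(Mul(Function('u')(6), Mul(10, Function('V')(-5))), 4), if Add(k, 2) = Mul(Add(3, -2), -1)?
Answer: 84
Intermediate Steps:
Function('V')(j) = -2 (Function('V')(j) = Add(-3, Mul(j, Pow(j, -1))) = Add(-3, 1) = -2)
k = -3 (k = Add(-2, Mul(Add(3, -2), -1)) = Add(-2, Mul(1, -1)) = Add(-2, -1) = -3)
Function('u')(r) = -4 (Function('u')(r) = Add(-3, Mul(-1, Mul(r, Pow(r, -1)))) = Add(-3, Mul(-1, 1)) = Add(-3, -1) = -4)
Add(Mul(Function('u')(6), Mul(10, Function('V')(-5))), 4) = Add(Mul(-4, Mul(10, -2)), 4) = Add(Mul(-4, -20), 4) = Add(80, 4) = 84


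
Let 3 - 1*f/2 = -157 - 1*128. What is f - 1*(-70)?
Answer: 646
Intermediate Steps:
f = 576 (f = 6 - 2*(-157 - 1*128) = 6 - 2*(-157 - 128) = 6 - 2*(-285) = 6 + 570 = 576)
f - 1*(-70) = 576 - 1*(-70) = 576 + 70 = 646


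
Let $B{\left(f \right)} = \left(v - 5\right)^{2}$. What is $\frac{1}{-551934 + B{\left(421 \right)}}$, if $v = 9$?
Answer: $- \frac{1}{551918} \approx -1.8119 \cdot 10^{-6}$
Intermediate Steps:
$B{\left(f \right)} = 16$ ($B{\left(f \right)} = \left(9 - 5\right)^{2} = 4^{2} = 16$)
$\frac{1}{-551934 + B{\left(421 \right)}} = \frac{1}{-551934 + 16} = \frac{1}{-551918} = - \frac{1}{551918}$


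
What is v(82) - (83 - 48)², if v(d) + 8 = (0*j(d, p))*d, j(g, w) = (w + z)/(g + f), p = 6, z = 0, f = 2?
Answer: -1233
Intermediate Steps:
j(g, w) = w/(2 + g) (j(g, w) = (w + 0)/(g + 2) = w/(2 + g))
v(d) = -8 (v(d) = -8 + (0*(6/(2 + d)))*d = -8 + 0*d = -8 + 0 = -8)
v(82) - (83 - 48)² = -8 - (83 - 48)² = -8 - 1*35² = -8 - 1*1225 = -8 - 1225 = -1233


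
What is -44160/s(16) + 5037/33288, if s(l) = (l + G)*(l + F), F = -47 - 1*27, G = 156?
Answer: 867721/189544 ≈ 4.5779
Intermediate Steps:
F = -74 (F = -47 - 27 = -74)
s(l) = (-74 + l)*(156 + l) (s(l) = (l + 156)*(l - 74) = (156 + l)*(-74 + l) = (-74 + l)*(156 + l))
-44160/s(16) + 5037/33288 = -44160/(-11544 + 16**2 + 82*16) + 5037/33288 = -44160/(-11544 + 256 + 1312) + 5037*(1/33288) = -44160/(-9976) + 23/152 = -44160*(-1/9976) + 23/152 = 5520/1247 + 23/152 = 867721/189544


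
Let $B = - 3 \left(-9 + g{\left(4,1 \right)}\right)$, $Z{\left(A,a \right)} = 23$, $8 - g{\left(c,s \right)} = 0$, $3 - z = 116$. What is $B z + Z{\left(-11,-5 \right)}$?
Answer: $-316$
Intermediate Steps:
$z = -113$ ($z = 3 - 116 = -113$)
$g{\left(c,s \right)} = 8$ ($g{\left(c,s \right)} = 8 - 0 = 8 + 0 = 8$)
$B = 3$ ($B = - 3 \left(-9 + 8\right) = \left(-3\right) \left(-1\right) = 3$)
$B z + Z{\left(-11,-5 \right)} = 3 \left(-113\right) + 23 = -339 + 23 = -316$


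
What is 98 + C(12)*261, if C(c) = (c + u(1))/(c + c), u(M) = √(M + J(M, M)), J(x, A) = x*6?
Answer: 457/2 + 87*√7/8 ≈ 257.27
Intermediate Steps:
J(x, A) = 6*x
u(M) = √7*√M (u(M) = √(M + 6*M) = √(7*M) = √7*√M)
C(c) = (c + √7)/(2*c) (C(c) = (c + √7*√1)/(c + c) = (c + √7*1)/((2*c)) = (c + √7)*(1/(2*c)) = (c + √7)/(2*c))
98 + C(12)*261 = 98 + ((½)*(12 + √7)/12)*261 = 98 + ((½)*(1/12)*(12 + √7))*261 = 98 + (½ + √7/24)*261 = 98 + (261/2 + 87*√7/8) = 457/2 + 87*√7/8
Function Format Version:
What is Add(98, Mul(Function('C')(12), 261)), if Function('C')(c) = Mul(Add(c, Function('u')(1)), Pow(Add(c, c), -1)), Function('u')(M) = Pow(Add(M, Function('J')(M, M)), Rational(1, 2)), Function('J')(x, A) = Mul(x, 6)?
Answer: Add(Rational(457, 2), Mul(Rational(87, 8), Pow(7, Rational(1, 2)))) ≈ 257.27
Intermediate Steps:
Function('J')(x, A) = Mul(6, x)
Function('u')(M) = Mul(Pow(7, Rational(1, 2)), Pow(M, Rational(1, 2))) (Function('u')(M) = Pow(Add(M, Mul(6, M)), Rational(1, 2)) = Pow(Mul(7, M), Rational(1, 2)) = Mul(Pow(7, Rational(1, 2)), Pow(M, Rational(1, 2))))
Function('C')(c) = Mul(Rational(1, 2), Pow(c, -1), Add(c, Pow(7, Rational(1, 2)))) (Function('C')(c) = Mul(Add(c, Mul(Pow(7, Rational(1, 2)), Pow(1, Rational(1, 2)))), Pow(Add(c, c), -1)) = Mul(Add(c, Mul(Pow(7, Rational(1, 2)), 1)), Pow(Mul(2, c), -1)) = Mul(Add(c, Pow(7, Rational(1, 2))), Mul(Rational(1, 2), Pow(c, -1))) = Mul(Rational(1, 2), Pow(c, -1), Add(c, Pow(7, Rational(1, 2)))))
Add(98, Mul(Function('C')(12), 261)) = Add(98, Mul(Mul(Rational(1, 2), Pow(12, -1), Add(12, Pow(7, Rational(1, 2)))), 261)) = Add(98, Mul(Mul(Rational(1, 2), Rational(1, 12), Add(12, Pow(7, Rational(1, 2)))), 261)) = Add(98, Mul(Add(Rational(1, 2), Mul(Rational(1, 24), Pow(7, Rational(1, 2)))), 261)) = Add(98, Add(Rational(261, 2), Mul(Rational(87, 8), Pow(7, Rational(1, 2))))) = Add(Rational(457, 2), Mul(Rational(87, 8), Pow(7, Rational(1, 2))))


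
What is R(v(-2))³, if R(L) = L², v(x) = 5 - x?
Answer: 117649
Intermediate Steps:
R(v(-2))³ = ((5 - 1*(-2))²)³ = ((5 + 2)²)³ = (7²)³ = 49³ = 117649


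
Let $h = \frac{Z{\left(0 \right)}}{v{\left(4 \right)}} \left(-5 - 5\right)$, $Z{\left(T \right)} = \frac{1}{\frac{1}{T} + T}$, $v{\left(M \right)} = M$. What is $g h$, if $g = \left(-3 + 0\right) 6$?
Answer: $0$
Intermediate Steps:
$g = -18$ ($g = \left(-3\right) 6 = -18$)
$Z{\left(T \right)} = \frac{1}{T + \frac{1}{T}}$
$h = 0$ ($h = \frac{0 \frac{1}{1 + 0^{2}}}{4} \left(-5 - 5\right) = \frac{0}{1 + 0} \cdot \frac{1}{4} \left(-10\right) = \frac{0}{1} \cdot \frac{1}{4} \left(-10\right) = 0 \cdot 1 \cdot \frac{1}{4} \left(-10\right) = 0 \cdot \frac{1}{4} \left(-10\right) = 0 \left(-10\right) = 0$)
$g h = \left(-18\right) 0 = 0$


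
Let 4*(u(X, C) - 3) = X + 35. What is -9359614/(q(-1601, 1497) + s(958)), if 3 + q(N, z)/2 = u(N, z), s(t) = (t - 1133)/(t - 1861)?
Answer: 603695103/50491 ≈ 11956.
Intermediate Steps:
u(X, C) = 47/4 + X/4 (u(X, C) = 3 + (X + 35)/4 = 3 + (35 + X)/4 = 3 + (35/4 + X/4) = 47/4 + X/4)
s(t) = (-1133 + t)/(-1861 + t)
q(N, z) = 35/2 + N/2 (q(N, z) = -6 + 2*(47/4 + N/4) = -6 + (47/2 + N/2) = 35/2 + N/2)
-9359614/(q(-1601, 1497) + s(958)) = -9359614/((35/2 + (½)*(-1601)) + (-1133 + 958)/(-1861 + 958)) = -9359614/((35/2 - 1601/2) - 175/(-903)) = -9359614/(-783 - 1/903*(-175)) = -9359614/(-783 + 25/129) = -9359614/(-100982/129) = -9359614*(-129/100982) = 603695103/50491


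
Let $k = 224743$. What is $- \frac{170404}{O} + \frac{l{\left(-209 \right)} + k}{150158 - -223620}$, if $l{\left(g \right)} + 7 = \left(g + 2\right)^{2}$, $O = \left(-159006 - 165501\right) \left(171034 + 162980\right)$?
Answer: $\frac{14501785013437321}{20256876488524122} \approx 0.71589$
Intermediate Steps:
$O = -108389881098$ ($O = \left(-324507\right) 334014 = -108389881098$)
$l{\left(g \right)} = -7 + \left(2 + g\right)^{2}$ ($l{\left(g \right)} = -7 + \left(g + 2\right)^{2} = -7 + \left(2 + g\right)^{2}$)
$- \frac{170404}{O} + \frac{l{\left(-209 \right)} + k}{150158 - -223620} = - \frac{170404}{-108389881098} + \frac{\left(-7 + \left(2 - 209\right)^{2}\right) + 224743}{150158 - -223620} = \left(-170404\right) \left(- \frac{1}{108389881098}\right) + \frac{\left(-7 + \left(-207\right)^{2}\right) + 224743}{150158 + 223620} = \frac{85202}{54194940549} + \frac{\left(-7 + 42849\right) + 224743}{373778} = \frac{85202}{54194940549} + \left(42842 + 224743\right) \frac{1}{373778} = \frac{85202}{54194940549} + 267585 \cdot \frac{1}{373778} = \frac{85202}{54194940549} + \frac{267585}{373778} = \frac{14501785013437321}{20256876488524122}$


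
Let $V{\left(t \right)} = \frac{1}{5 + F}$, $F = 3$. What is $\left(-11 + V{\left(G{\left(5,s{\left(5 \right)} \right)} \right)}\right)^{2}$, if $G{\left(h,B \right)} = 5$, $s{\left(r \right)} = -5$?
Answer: $\frac{7569}{64} \approx 118.27$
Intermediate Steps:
$V{\left(t \right)} = \frac{1}{8}$ ($V{\left(t \right)} = \frac{1}{5 + 3} = \frac{1}{8}$)
$\left(-11 + V{\left(G{\left(5,s{\left(5 \right)} \right)} \right)}\right)^{2} = \left(-11 + \frac{1}{8}\right)^{2} = \left(- \frac{87}{8}\right)^{2} = \frac{7569}{64}$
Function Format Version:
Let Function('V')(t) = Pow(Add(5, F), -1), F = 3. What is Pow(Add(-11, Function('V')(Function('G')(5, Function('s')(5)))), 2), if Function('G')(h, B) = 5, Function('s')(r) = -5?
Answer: Rational(7569, 64) ≈ 118.27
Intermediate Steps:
Function('V')(t) = Rational(1, 8) (Function('V')(t) = Pow(Add(5, 3), -1) = Pow(8, -1) = Rational(1, 8))
Pow(Add(-11, Function('V')(Function('G')(5, Function('s')(5)))), 2) = Pow(Add(-11, Rational(1, 8)), 2) = Pow(Rational(-87, 8), 2) = Rational(7569, 64)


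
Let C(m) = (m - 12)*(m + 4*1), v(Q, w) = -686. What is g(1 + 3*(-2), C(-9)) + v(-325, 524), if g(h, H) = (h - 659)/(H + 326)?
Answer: -296330/431 ≈ -687.54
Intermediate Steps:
C(m) = (-12 + m)*(4 + m) (C(m) = (-12 + m)*(m + 4) = (-12 + m)*(4 + m))
g(h, H) = (-659 + h)/(326 + H)
g(1 + 3*(-2), C(-9)) + v(-325, 524) = (-659 + (1 + 3*(-2)))/(326 + (-48 + (-9)² - 8*(-9))) - 686 = (-659 + (1 - 6))/(326 + (-48 + 81 + 72)) - 686 = (-659 - 5)/(326 + 105) - 686 = -664/431 - 686 = -296330/431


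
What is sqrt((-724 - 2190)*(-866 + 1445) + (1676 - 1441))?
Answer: I*sqrt(1686971) ≈ 1298.8*I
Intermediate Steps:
sqrt((-724 - 2190)*(-866 + 1445) + (1676 - 1441)) = sqrt(-2914*579 + 235) = sqrt(-1687206 + 235) = sqrt(-1686971) = I*sqrt(1686971)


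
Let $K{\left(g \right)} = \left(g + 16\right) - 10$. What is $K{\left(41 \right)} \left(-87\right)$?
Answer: $-4089$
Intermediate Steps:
$K{\left(g \right)} = 6 + g$ ($K{\left(g \right)} = \left(16 + g\right) - 10 = 6 + g$)
$K{\left(41 \right)} \left(-87\right) = \left(6 + 41\right) \left(-87\right) = 47 \left(-87\right) = -4089$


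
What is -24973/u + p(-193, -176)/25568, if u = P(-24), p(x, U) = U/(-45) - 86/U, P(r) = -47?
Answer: 1144635169/2154240 ≈ 531.34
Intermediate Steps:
p(x, U) = -86/U - U/45 (p(x, U) = U*(-1/45) - 86/U = -U/45 - 86/U = -86/U - U/45)
u = -47
-24973/u + p(-193, -176)/25568 = -24973/(-47) + (-86/(-176) - 1/45*(-176))/25568 = -24973*(-1/47) + (-86*(-1/176) + 176/45)*(1/25568) = 24973/47 + (43/88 + 176/45)*(1/25568) = 24973/47 + (17423/3960)*(1/25568) = 24973/47 + 17423/101249280 = 1144635169/2154240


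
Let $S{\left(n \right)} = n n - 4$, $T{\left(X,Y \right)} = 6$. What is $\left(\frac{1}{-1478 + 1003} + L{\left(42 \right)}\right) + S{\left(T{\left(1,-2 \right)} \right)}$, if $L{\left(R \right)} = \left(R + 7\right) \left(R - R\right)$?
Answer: $\frac{15199}{475} \approx 31.998$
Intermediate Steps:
$L{\left(R \right)} = 0$ ($L{\left(R \right)} = \left(7 + R\right) 0 = 0$)
$S{\left(n \right)} = -4 + n^{2}$ ($S{\left(n \right)} = n^{2} - 4 = -4 + n^{2}$)
$\left(\frac{1}{-1478 + 1003} + L{\left(42 \right)}\right) + S{\left(T{\left(1,-2 \right)} \right)} = \left(\frac{1}{-1478 + 1003} + 0\right) - \left(4 - 6^{2}\right) = \left(\frac{1}{-475} + 0\right) + \left(-4 + 36\right) = \left(- \frac{1}{475} + 0\right) + 32 = - \frac{1}{475} + 32 = \frac{15199}{475}$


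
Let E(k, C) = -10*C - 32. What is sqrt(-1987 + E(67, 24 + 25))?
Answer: I*sqrt(2509) ≈ 50.09*I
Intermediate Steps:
E(k, C) = -32 - 10*C
sqrt(-1987 + E(67, 24 + 25)) = sqrt(-1987 + (-32 - 10*(24 + 25))) = sqrt(-1987 + (-32 - 10*49)) = sqrt(-1987 + (-32 - 490)) = sqrt(-1987 - 522) = sqrt(-2509) = I*sqrt(2509)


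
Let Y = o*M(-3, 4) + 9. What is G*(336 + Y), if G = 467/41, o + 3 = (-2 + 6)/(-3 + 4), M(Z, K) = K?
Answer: 162983/41 ≈ 3975.2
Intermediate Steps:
o = 1 (o = -3 + (-2 + 6)/(-3 + 4) = -3 + 4/1 = -3 + 4*1 = -3 + 4 = 1)
G = 467/41 (G = 467*(1/41) = 467/41 ≈ 11.390)
Y = 13 (Y = 1*4 + 9 = 4 + 9 = 13)
G*(336 + Y) = 467*(336 + 13)/41 = (467/41)*349 = 162983/41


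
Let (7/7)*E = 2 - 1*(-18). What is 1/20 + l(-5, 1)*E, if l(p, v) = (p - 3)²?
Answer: 25601/20 ≈ 1280.1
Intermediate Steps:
l(p, v) = (-3 + p)²
E = 20 (E = 2 - 1*(-18) = 2 + 18 = 20)
1/20 + l(-5, 1)*E = 1/20 + (-3 - 5)²*20 = 1/20 + (-8)²*20 = 1/20 + 64*20 = 1/20 + 1280 = 25601/20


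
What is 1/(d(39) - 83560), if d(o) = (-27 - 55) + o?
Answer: -1/83603 ≈ -1.1961e-5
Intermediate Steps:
d(o) = -82 + o
1/(d(39) - 83560) = 1/((-82 + 39) - 83560) = 1/(-43 - 83560) = 1/(-83603) = -1/83603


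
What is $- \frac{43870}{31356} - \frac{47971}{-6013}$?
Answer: $\frac{88599169}{13467402} \approx 6.5788$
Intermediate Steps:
$- \frac{43870}{31356} - \frac{47971}{-6013} = \left(-43870\right) \frac{1}{31356} - - \frac{6853}{859} = - \frac{21935}{15678} + \frac{6853}{859} = \frac{88599169}{13467402}$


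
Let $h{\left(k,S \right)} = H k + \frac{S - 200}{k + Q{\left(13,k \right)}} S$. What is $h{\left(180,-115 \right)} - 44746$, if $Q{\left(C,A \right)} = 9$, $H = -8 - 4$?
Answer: $- \frac{140143}{3} \approx -46714.0$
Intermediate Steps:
$H = -12$
$h{\left(k,S \right)} = - 12 k + \frac{S \left(-200 + S\right)}{9 + k}$ ($h{\left(k,S \right)} = - 12 k + \frac{S - 200}{k + 9} S = - 12 k + \frac{-200 + S}{9 + k} S = - 12 k + \frac{S \left(-200 + S\right)}{9 + k}$)
$h{\left(180,-115 \right)} - 44746 = \frac{\left(-115\right)^{2} - -23000 - 19440 - 12 \cdot 180^{2}}{9 + 180} - 44746 = \frac{13225 + 23000 - 19440 - 388800}{189} - 44746 = \frac{1}{189} \left(-372015\right) - 44746 = - \frac{5905}{3} - 44746 = - \frac{140143}{3}$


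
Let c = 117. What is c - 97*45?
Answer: -4248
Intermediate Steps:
c - 97*45 = 117 - 97*45 = 117 - 4365 = -4248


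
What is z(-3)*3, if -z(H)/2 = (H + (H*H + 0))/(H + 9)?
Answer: -6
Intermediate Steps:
z(H) = -2*(H + H²)/(9 + H) (z(H) = -2*(H + (H*H + 0))/(H + 9) = -2*(H + (H² + 0))/(9 + H) = -2*(H + H²)/(9 + H))
z(-3)*3 = -2*(-3)*(1 - 3)/(9 - 3)*3 = -2*(-3)*(-2)/6*3 = -2*(-3)*⅙*(-2)*3 = -2*3 = -6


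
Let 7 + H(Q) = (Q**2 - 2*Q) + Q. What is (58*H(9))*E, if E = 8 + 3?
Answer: 41470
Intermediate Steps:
H(Q) = -7 + Q**2 - Q (H(Q) = -7 + ((Q**2 - 2*Q) + Q) = -7 + (Q**2 - Q) = -7 + Q**2 - Q)
E = 11
(58*H(9))*E = (58*(-7 + 9**2 - 1*9))*11 = (58*(-7 + 81 - 9))*11 = (58*65)*11 = 3770*11 = 41470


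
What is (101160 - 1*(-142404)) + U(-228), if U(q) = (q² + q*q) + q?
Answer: 347304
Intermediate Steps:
U(q) = q + 2*q² (U(q) = (q² + q²) + q = 2*q² + q = q + 2*q²)
(101160 - 1*(-142404)) + U(-228) = (101160 - 1*(-142404)) - 228*(1 + 2*(-228)) = (101160 + 142404) - 228*(1 - 456) = 243564 - 228*(-455) = 243564 + 103740 = 347304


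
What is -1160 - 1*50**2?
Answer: -3660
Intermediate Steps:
-1160 - 1*50**2 = -1160 - 1*2500 = -1160 - 2500 = -3660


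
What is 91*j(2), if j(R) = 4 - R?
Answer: 182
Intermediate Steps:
91*j(2) = 91*(4 - 1*2) = 91*(4 - 2) = 91*2 = 182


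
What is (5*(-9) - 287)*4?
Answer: -1328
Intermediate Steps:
(5*(-9) - 287)*4 = (-45 - 287)*4 = -332*4 = -1328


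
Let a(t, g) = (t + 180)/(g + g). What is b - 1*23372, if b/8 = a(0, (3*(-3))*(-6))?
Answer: -70076/3 ≈ -23359.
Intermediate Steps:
a(t, g) = (180 + t)/(2*g) (a(t, g) = (180 + t)/((2*g)) = (180 + t)*(1/(2*g)) = (180 + t)/(2*g))
b = 40/3 (b = 8*((180 + 0)/(2*(((3*(-3))*(-6))))) = 8*((½)*180/(-9*(-6))) = 8*((½)*180/54) = 8*((½)*(1/54)*180) = 8*(5/3) = 40/3 ≈ 13.333)
b - 1*23372 = 40/3 - 1*23372 = 40/3 - 23372 = -70076/3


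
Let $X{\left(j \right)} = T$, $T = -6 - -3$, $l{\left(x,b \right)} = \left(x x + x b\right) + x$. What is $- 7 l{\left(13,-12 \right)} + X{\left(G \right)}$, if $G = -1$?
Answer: $-185$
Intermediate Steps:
$l{\left(x,b \right)} = x + x^{2} + b x$ ($l{\left(x,b \right)} = \left(x^{2} + b x\right) + x = x + x^{2} + b x$)
$T = -3$ ($T = -6 + 3 = -3$)
$X{\left(j \right)} = -3$
$- 7 l{\left(13,-12 \right)} + X{\left(G \right)} = - 7 \cdot 13 \left(1 - 12 + 13\right) - 3 = - 7 \cdot 13 \cdot 2 - 3 = \left(-7\right) 26 - 3 = -182 - 3 = -185$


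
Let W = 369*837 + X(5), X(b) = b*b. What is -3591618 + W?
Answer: -3282740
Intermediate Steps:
X(b) = b²
W = 308878 (W = 369*837 + 5² = 308853 + 25 = 308878)
-3591618 + W = -3591618 + 308878 = -3282740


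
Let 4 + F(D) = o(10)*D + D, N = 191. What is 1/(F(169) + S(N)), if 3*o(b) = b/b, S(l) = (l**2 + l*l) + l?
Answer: 3/220123 ≈ 1.3629e-5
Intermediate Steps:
S(l) = l + 2*l**2 (S(l) = (l**2 + l**2) + l = 2*l**2 + l = l + 2*l**2)
o(b) = 1/3 (o(b) = (b/b)/3 = (1/3)*1 = 1/3)
F(D) = -4 + 4*D/3 (F(D) = -4 + (D/3 + D) = -4 + 4*D/3)
1/(F(169) + S(N)) = 1/((-4 + (4/3)*169) + 191*(1 + 2*191)) = 1/((-4 + 676/3) + 191*(1 + 382)) = 1/(664/3 + 191*383) = 1/(664/3 + 73153) = 1/(220123/3) = 3/220123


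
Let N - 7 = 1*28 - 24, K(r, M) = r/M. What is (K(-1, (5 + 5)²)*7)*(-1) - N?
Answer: -1093/100 ≈ -10.930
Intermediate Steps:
N = 11 (N = 7 + (1*28 - 24) = 7 + (28 - 24) = 7 + 4 = 11)
(K(-1, (5 + 5)²)*7)*(-1) - N = (-1/((5 + 5)²)*7)*(-1) - 1*11 = (-1/(10²)*7)*(-1) - 11 = (-1/100*7)*(-1) - 11 = (-1*1/100*7)*(-1) - 11 = -1/100*7*(-1) - 11 = -7/100*(-1) - 11 = 7/100 - 11 = -1093/100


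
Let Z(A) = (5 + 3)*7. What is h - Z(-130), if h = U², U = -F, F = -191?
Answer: 36425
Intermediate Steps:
U = 191 (U = -1*(-191) = 191)
Z(A) = 56 (Z(A) = 8*7 = 56)
h = 36481 (h = 191² = 36481)
h - Z(-130) = 36481 - 1*56 = 36481 - 56 = 36425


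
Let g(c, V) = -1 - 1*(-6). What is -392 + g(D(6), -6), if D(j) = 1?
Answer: -387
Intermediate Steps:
g(c, V) = 5 (g(c, V) = -1 + 6 = 5)
-392 + g(D(6), -6) = -392 + 5 = -387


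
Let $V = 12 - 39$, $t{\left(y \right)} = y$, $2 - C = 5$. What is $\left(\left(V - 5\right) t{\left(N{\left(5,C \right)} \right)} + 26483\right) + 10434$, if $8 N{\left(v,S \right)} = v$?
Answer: $36897$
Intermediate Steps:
$C = -3$ ($C = 2 - 5 = -3$)
$N{\left(v,S \right)} = \frac{v}{8}$
$V = -27$ ($V = 12 - 39 = -27$)
$\left(\left(V - 5\right) t{\left(N{\left(5,C \right)} \right)} + 26483\right) + 10434 = \left(\left(-27 - 5\right) \frac{1}{8} \cdot 5 + 26483\right) + 10434 = \left(\left(-32\right) \frac{5}{8} + 26483\right) + 10434 = \left(-20 + 26483\right) + 10434 = 26463 + 10434 = 36897$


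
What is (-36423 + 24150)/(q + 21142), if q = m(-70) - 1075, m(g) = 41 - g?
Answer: -4091/6726 ≈ -0.60824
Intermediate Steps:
q = -964 (q = (41 - 1*(-70)) - 1075 = (41 + 70) - 1075 = 111 - 1075 = -964)
(-36423 + 24150)/(q + 21142) = (-36423 + 24150)/(-964 + 21142) = -12273/20178 = -12273*1/20178 = -4091/6726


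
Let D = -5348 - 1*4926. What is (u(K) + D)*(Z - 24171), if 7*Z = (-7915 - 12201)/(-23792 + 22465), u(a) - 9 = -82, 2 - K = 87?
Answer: 2322946023141/9289 ≈ 2.5007e+8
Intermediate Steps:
K = -85 (K = 2 - 1*87 = 2 - 87 = -85)
u(a) = -73 (u(a) = 9 - 82 = -73)
Z = 20116/9289 (Z = ((-7915 - 12201)/(-23792 + 22465))/7 = (-20116/(-1327))/7 = (-20116*(-1/1327))/7 = (1/7)*(20116/1327) = 20116/9289 ≈ 2.1656)
D = -10274 (D = -5348 - 4926 = -10274)
(u(K) + D)*(Z - 24171) = (-73 - 10274)*(20116/9289 - 24171) = -10347*(-224504303/9289) = 2322946023141/9289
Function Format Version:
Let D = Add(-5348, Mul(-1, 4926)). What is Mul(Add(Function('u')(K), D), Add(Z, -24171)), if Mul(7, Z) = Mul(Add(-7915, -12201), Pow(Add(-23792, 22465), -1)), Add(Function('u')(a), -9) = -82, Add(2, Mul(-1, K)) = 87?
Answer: Rational(2322946023141, 9289) ≈ 2.5007e+8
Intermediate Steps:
K = -85 (K = Add(2, Mul(-1, 87)) = Add(2, -87) = -85)
Function('u')(a) = -73 (Function('u')(a) = Add(9, -82) = -73)
Z = Rational(20116, 9289) (Z = Mul(Rational(1, 7), Mul(Add(-7915, -12201), Pow(Add(-23792, 22465), -1))) = Mul(Rational(1, 7), Mul(-20116, Pow(-1327, -1))) = Mul(Rational(1, 7), Mul(-20116, Rational(-1, 1327))) = Mul(Rational(1, 7), Rational(20116, 1327)) = Rational(20116, 9289) ≈ 2.1656)
D = -10274 (D = Add(-5348, -4926) = -10274)
Mul(Add(Function('u')(K), D), Add(Z, -24171)) = Mul(Add(-73, -10274), Add(Rational(20116, 9289), -24171)) = Mul(-10347, Rational(-224504303, 9289)) = Rational(2322946023141, 9289)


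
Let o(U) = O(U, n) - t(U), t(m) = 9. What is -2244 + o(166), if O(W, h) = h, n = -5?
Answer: -2258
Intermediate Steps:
o(U) = -14 (o(U) = -5 - 1*9 = -5 - 9 = -14)
-2244 + o(166) = -2244 - 14 = -2258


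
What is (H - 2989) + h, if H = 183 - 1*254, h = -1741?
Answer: -4801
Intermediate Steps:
H = -71 (H = 183 - 254 = -71)
(H - 2989) + h = (-71 - 2989) - 1741 = -3060 - 1741 = -4801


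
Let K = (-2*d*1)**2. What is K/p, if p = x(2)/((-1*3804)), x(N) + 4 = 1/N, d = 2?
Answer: 121728/7 ≈ 17390.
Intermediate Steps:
x(N) = -4 + 1/N
K = 16 (K = (-2*2*1)**2 = (-4*1)**2 = (-4)**2 = 16)
p = 7/7608 (p = (-4 + 1/2)/((-1*3804)) = (-4 + 1/2)/(-3804) = -7/2*(-1/3804) = 7/7608 ≈ 0.00092008)
K/p = 16/(7/7608) = 16*(7608/7) = 121728/7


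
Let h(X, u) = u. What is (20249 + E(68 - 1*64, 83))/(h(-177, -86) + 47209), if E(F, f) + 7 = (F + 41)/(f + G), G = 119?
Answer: 4088929/9518846 ≈ 0.42956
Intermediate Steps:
E(F, f) = -7 + (41 + F)/(119 + f) (E(F, f) = -7 + (F + 41)/(f + 119) = -7 + (41 + F)/(119 + f))
(20249 + E(68 - 1*64, 83))/(h(-177, -86) + 47209) = (20249 + (-792 + (68 - 1*64) - 7*83)/(119 + 83))/(-86 + 47209) = (20249 + (-792 + (68 - 64) - 581)/202)/47123 = (20249 + (-792 + 4 - 581)/202)*(1/47123) = (20249 + (1/202)*(-1369))*(1/47123) = (20249 - 1369/202)*(1/47123) = (4088929/202)*(1/47123) = 4088929/9518846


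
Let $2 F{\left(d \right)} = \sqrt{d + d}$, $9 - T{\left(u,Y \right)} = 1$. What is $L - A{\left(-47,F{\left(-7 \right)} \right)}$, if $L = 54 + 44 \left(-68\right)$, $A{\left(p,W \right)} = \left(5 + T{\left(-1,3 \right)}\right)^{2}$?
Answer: $-3107$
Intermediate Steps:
$T{\left(u,Y \right)} = 8$ ($T{\left(u,Y \right)} = 9 - 1 = 8$)
$F{\left(d \right)} = \frac{\sqrt{2} \sqrt{d}}{2}$ ($F{\left(d \right)} = \frac{\sqrt{d + d}}{2} = \frac{\sqrt{2 d}}{2} = \frac{\sqrt{2} \sqrt{d}}{2}$)
$A{\left(p,W \right)} = 169$ ($A{\left(p,W \right)} = \left(5 + 8\right)^{2} = 13^{2} = 169$)
$L = -2938$ ($L = 54 - 2992 = -2938$)
$L - A{\left(-47,F{\left(-7 \right)} \right)} = -2938 - 169 = -3107$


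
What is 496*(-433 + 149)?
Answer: -140864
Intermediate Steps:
496*(-433 + 149) = 496*(-284) = -140864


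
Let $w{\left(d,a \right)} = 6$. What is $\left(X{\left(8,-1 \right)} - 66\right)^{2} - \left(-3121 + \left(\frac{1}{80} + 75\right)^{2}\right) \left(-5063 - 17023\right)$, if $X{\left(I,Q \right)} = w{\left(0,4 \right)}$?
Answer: $\frac{177114747843}{3200} \approx 5.5348 \cdot 10^{7}$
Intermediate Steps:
$X{\left(I,Q \right)} = 6$
$\left(X{\left(8,-1 \right)} - 66\right)^{2} - \left(-3121 + \left(\frac{1}{80} + 75\right)^{2}\right) \left(-5063 - 17023\right) = \left(6 - 66\right)^{2} - \left(-3121 + \left(\frac{1}{80} + 75\right)^{2}\right) \left(-5063 - 17023\right) = \left(-60\right)^{2} - \left(-3121 + \left(\frac{1}{80} + 75\right)^{2}\right) \left(-22086\right) = 3600 - \left(-3121 + \left(\frac{6001}{80}\right)^{2}\right) \left(-22086\right) = 3600 - \left(-3121 + \frac{36012001}{6400}\right) \left(-22086\right) = 3600 - \frac{16037601}{6400} \left(-22086\right) = 3600 - - \frac{177103227843}{3200} = 3600 + \frac{177103227843}{3200} = \frac{177114747843}{3200}$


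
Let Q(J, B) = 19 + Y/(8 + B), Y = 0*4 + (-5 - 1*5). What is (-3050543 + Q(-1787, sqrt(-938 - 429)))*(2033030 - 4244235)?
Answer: 9652573018448420/1431 - 22112050*I*sqrt(1367)/1431 ≈ 6.7453e+12 - 5.7131e+5*I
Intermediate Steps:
Y = -10 (Y = 0 + (-5 - 5) = 0 - 10 = -10)
Q(J, B) = 19 - 10/(8 + B)
(-3050543 + Q(-1787, sqrt(-938 - 429)))*(2033030 - 4244235) = (-3050543 + (142 + 19*sqrt(-938 - 429))/(8 + sqrt(-938 - 429)))*(2033030 - 4244235) = (-3050543 + (142 + 19*sqrt(-1367))/(8 + sqrt(-1367)))*(-2211205) = (-3050543 + (142 + 19*(I*sqrt(1367)))/(8 + I*sqrt(1367)))*(-2211205) = (-3050543 + (142 + 19*I*sqrt(1367))/(8 + I*sqrt(1367)))*(-2211205) = 6745375934315 - 2211205*(142 + 19*I*sqrt(1367))/(8 + I*sqrt(1367))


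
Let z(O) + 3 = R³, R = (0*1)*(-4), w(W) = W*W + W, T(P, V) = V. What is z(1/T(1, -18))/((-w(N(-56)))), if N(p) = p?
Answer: 3/3080 ≈ 0.00097403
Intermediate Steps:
w(W) = W + W² (w(W) = W² + W = W + W²)
R = 0 (R = 0*(-4) = 0)
z(O) = -3 (z(O) = -3 + 0³ = -3 + 0 = -3)
z(1/T(1, -18))/((-w(N(-56)))) = -3*1/(56*(1 - 56)) = -3/((-(-56)*(-55))) = -3/((-1*3080)) = -3/(-3080) = -3*(-1/3080) = 3/3080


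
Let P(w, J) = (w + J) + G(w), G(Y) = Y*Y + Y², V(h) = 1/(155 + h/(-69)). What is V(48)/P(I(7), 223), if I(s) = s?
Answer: 23/1164072 ≈ 1.9758e-5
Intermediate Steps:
V(h) = 1/(155 - h/69) (V(h) = 1/(155 + h*(-1/69)) = 1/(155 - h/69))
G(Y) = 2*Y² (G(Y) = Y² + Y² = 2*Y²)
P(w, J) = J + w + 2*w² (P(w, J) = (w + J) + 2*w² = (J + w) + 2*w² = J + w + 2*w²)
V(48)/P(I(7), 223) = (-69/(-10695 + 48))/(223 + 7 + 2*7²) = (-69/(-10647))/(223 + 7 + 2*49) = (-69*(-1/10647))/(223 + 7 + 98) = (23/3549)/328 = (23/3549)*(1/328) = 23/1164072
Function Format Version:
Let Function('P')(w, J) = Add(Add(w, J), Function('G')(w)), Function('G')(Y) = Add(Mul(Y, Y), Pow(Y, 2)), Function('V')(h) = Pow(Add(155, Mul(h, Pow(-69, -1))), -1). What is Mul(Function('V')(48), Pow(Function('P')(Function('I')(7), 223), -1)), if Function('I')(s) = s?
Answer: Rational(23, 1164072) ≈ 1.9758e-5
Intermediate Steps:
Function('V')(h) = Pow(Add(155, Mul(Rational(-1, 69), h)), -1) (Function('V')(h) = Pow(Add(155, Mul(h, Rational(-1, 69))), -1) = Pow(Add(155, Mul(Rational(-1, 69), h)), -1))
Function('G')(Y) = Mul(2, Pow(Y, 2)) (Function('G')(Y) = Add(Pow(Y, 2), Pow(Y, 2)) = Mul(2, Pow(Y, 2)))
Function('P')(w, J) = Add(J, w, Mul(2, Pow(w, 2))) (Function('P')(w, J) = Add(Add(w, J), Mul(2, Pow(w, 2))) = Add(Add(J, w), Mul(2, Pow(w, 2))) = Add(J, w, Mul(2, Pow(w, 2))))
Mul(Function('V')(48), Pow(Function('P')(Function('I')(7), 223), -1)) = Mul(Mul(-69, Pow(Add(-10695, 48), -1)), Pow(Add(223, 7, Mul(2, Pow(7, 2))), -1)) = Mul(Mul(-69, Pow(-10647, -1)), Pow(Add(223, 7, Mul(2, 49)), -1)) = Mul(Mul(-69, Rational(-1, 10647)), Pow(Add(223, 7, 98), -1)) = Mul(Rational(23, 3549), Pow(328, -1)) = Mul(Rational(23, 3549), Rational(1, 328)) = Rational(23, 1164072)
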